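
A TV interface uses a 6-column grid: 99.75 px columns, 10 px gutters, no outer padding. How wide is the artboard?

Total width: 6·99.75 + 5·10 = 648.5 px.

648.5 px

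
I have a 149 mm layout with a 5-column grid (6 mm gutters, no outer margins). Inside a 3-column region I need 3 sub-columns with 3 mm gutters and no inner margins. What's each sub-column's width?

27 mm

Subtracting 4 gutters of 6 leaves 125 for 5 columns, so c = 25 mm.
Span of 3: 3·25 + 2·6 = 75 + 12 = 87 mm.
3d + 2·3 = 87 → 3d = 81 → d = 27 mm.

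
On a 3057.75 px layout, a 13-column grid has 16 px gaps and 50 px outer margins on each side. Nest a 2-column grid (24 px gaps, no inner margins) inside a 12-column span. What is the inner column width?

1352.5 px

Inside the margins: 3057.75 − 100 = 2957.75 px.
2957.75 − 12·16 = 2765.75; ÷13 gives c = 212.75 px.
12 columns plus 11 gaps: 2553 + 176 = 2729 px.
2 columns + 1 gap: 2d + 1·24 = 2729.
2d = 2729 − 24 = 2705, so d = 1352.5 px.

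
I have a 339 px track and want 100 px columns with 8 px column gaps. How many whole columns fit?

3 columns

k columns need k·100 + (k−1)·8 = k·108 − 8.
k·108 − 8 ≤ 339 → k ≤ 347 / 108 ≈ 3.21, so k = 3.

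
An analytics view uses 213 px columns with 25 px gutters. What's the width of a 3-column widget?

3 columns plus 2 gutters: 639 + 50 = 689 px.

689 px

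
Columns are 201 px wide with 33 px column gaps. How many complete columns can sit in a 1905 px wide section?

8 columns: 8·201 + 7·33 = 1839 px ≤ 1905.
9 columns: 2073 px > 1905. So 8.

8 columns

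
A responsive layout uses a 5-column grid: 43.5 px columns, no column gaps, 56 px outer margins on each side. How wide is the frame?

Frame = 2·56 + 5·43.5 = 112 + 217.5 = 329.5 px.

329.5 px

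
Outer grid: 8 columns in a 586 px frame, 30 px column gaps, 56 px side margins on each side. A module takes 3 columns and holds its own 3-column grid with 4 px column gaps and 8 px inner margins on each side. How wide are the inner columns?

45 px

Outer content = 586 − 2·56 = 474 px.
474 − 7·30 = 264; ÷8 gives c = 33 px.
3 columns plus 2 column gaps: 99 + 60 = 159 px.
Inner content = 159 − 2·8 = 143 px.
143 − 2·4 = 135; ÷3 gives d = 45 px.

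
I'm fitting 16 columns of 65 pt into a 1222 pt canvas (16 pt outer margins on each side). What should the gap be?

10 pt

Subtract both margins: 1222 − 2·16 = 1190 pt.
Columns use 1040 pt, leaving 150 pt across 15 gaps = 10 pt each.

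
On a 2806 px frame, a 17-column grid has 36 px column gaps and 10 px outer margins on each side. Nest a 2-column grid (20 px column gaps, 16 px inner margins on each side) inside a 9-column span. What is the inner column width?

703 px

Take off 20 px of margins, leaving 2786 px.
17c + 16·36 = 2786 → 17c = 2210 → c = 130 px.
Span of 9: 9·130 + 8·36 = 1170 + 288 = 1458 px.
Inner content = 1458 − 2·16 = 1426 px.
2 columns + 1 column gap: 2d + 1·20 = 1426.
2d = 1426 − 20 = 1406, so d = 703 px.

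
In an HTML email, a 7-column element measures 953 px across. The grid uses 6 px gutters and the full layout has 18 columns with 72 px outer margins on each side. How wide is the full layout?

2604 px

953 − 6·6 = 917; ÷7 gives c = 131 px.
Layout = 2·72 + 18·131 + 17·6 = 144 + 2358 + 102 = 2604 px.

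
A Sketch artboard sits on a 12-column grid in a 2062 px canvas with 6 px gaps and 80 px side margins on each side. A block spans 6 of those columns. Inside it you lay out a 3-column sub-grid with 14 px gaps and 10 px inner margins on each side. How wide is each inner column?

300 px

Subtract both margins: 2062 − 2·80 = 1902 px.
12 columns + 11 gaps: 12c + 11·6 = 1902.
12c = 1902 − 66 = 1836, so c = 153 px.
Span of 6: 6·153 + 5·6 = 918 + 30 = 948 px.
Inner content = 948 − 2·10 = 928 px.
928 − 2·14 = 900; ÷3 gives d = 300 px.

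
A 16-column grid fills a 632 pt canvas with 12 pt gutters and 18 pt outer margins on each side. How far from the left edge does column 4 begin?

Take off 36 pt of margins, leaving 596 pt.
16c + 15·12 = 596 → 16c = 416 → c = 26 pt.
Each column+gutter stride is 38 pt; 3 of them past the 18 pt margin is 18 + 114 = 132 pt.

132 pt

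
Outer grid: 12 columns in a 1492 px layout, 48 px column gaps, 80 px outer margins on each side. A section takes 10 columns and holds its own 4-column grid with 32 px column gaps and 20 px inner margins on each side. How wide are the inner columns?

241.5 px

Take off 160 px of margins, leaving 1332 px.
12 columns + 11 column gaps: 12c + 11·48 = 1332.
12c = 1332 − 528 = 804, so c = 67 px.
10 columns plus 9 column gaps: 670 + 432 = 1102 px.
Inner content = 1102 − 2·20 = 1062 px.
4 columns + 3 column gaps: 4d + 3·32 = 1062.
4d = 1062 − 96 = 966, so d = 241.5 px.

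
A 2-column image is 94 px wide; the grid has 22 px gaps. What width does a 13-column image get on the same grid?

94 − 1·22 = 72; ÷2 gives c = 36 px.
13 columns plus 12 gaps: 468 + 264 = 732 px.

732 px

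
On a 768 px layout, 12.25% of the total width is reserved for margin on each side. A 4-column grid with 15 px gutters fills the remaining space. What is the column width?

133.71 px

768 × (1 − 2·12.25%) = 768 × 75.5% = 579.84 px for the columns.
Subtracting 3 gutters of 15 leaves 534.84 for 4 columns, so c = 133.71 px.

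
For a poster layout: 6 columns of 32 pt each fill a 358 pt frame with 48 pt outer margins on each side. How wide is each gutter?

Inside the margins: 358 − 96 = 262 pt.
Columns use 192 pt, leaving 70 pt across 5 gutters = 14 pt each.

14 pt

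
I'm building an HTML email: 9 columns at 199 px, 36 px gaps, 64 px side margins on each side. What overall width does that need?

2207 px

Adding margins, columns and gutters: 128 + 1791 + 288 = 2207 px.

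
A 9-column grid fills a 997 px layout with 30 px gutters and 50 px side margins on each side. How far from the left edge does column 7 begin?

668 px

Inside the margins: 997 − 100 = 897 px.
897 − 8·30 = 657; ÷9 gives c = 73 px.
Each column+gutter stride is 103 px; 6 of them past the 50 px margin is 50 + 618 = 668 px.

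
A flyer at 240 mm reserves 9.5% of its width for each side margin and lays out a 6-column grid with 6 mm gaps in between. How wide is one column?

27.4 mm

Each margin = 9.5% of 240 = 22.8 mm; content = 240 − 2·22.8 = 194.4 mm.
Subtracting 5 gaps of 6 leaves 164.4 for 6 columns, so c = 27.4 mm.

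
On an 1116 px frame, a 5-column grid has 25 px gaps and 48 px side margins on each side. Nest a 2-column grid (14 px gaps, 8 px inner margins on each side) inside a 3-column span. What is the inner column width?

Subtract both margins: 1116 − 2·48 = 1020 px.
Subtracting 4 gaps of 25 leaves 920 for 5 columns, so c = 184 px.
3-column span = 3·184 + 2·25 = 602 px.
Inner content = 602 − 2·8 = 586 px.
586 − 1·14 = 572; ÷2 gives d = 286 px.

286 px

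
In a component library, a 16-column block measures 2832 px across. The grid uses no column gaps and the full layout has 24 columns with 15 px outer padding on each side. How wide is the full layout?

4278 px

With no column gaps, each column is 2832/16 = 177 px.
Total width: 2·15 + 24·177 = 4278 px.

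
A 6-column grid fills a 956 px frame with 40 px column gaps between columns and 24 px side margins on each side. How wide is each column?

Take off 48 px of margins, leaving 908 px.
6 columns + 5 column gaps: 6c + 5·40 = 908.
6c = 908 − 200 = 708, so c = 118 px.

118 px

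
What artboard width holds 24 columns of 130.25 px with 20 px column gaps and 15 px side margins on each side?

Total width: 2·15 + 24·130.25 + 23·20 = 3616 px.

3616 px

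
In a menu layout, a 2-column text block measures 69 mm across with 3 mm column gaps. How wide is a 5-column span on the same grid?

2c + 1·3 = 69 → 2c = 66 → c = 33 mm.
Span of 5: 5·33 + 4·3 = 165 + 12 = 177 mm.

177 mm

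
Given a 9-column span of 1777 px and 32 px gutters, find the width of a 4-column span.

9 columns + 8 gutters: 9c + 8·32 = 1777.
9c = 1777 − 256 = 1521, so c = 169 px.
4-column span = 4·169 + 3·32 = 772 px.

772 px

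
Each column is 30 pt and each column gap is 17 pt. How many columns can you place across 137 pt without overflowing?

3 columns

Each extra column adds 30 + 17 = 47 pt.
(137 + 17) / 47 = 3.28, so 3 columns fit.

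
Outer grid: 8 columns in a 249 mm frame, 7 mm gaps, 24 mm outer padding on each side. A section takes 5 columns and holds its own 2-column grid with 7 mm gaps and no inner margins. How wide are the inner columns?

58 mm

Take off 48 mm of margins, leaving 201 mm.
Subtracting 7 gaps of 7 leaves 152 for 8 columns, so c = 19 mm.
5-column span = 5·19 + 4·7 = 123 mm.
2d + 1·7 = 123 → 2d = 116 → d = 58 mm.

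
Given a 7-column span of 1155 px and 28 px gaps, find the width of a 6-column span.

986 px

Subtracting 6 gaps of 28 leaves 987 for 7 columns, so c = 141 px.
6 columns plus 5 gaps: 846 + 140 = 986 px.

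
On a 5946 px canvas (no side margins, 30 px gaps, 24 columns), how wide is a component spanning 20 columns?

5946 − 23·30 = 5256; ÷24 gives c = 219 px.
20-column span = 20·219 + 19·30 = 4950 px.

4950 px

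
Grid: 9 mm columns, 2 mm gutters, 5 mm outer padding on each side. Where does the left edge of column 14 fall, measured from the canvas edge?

Before column 14: the margin + 13 columns + 13 gutters.
Offset = 5 + 13·(9 + 2) = 5 + 143 = 148 mm.

148 mm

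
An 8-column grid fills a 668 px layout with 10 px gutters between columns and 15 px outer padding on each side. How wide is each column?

Inside the margins: 668 − 30 = 638 px.
Subtracting 7 gutters of 10 leaves 568 for 8 columns, so c = 71 px.

71 px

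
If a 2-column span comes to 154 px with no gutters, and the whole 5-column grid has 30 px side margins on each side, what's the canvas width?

With no gutters, each column is 154/2 = 77 px.
Total width: 2·30 + 5·77 = 445 px.

445 px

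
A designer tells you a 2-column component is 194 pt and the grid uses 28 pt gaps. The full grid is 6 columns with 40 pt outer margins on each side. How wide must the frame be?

194 − 1·28 = 166; ÷2 gives c = 83 pt.
Frame = 2·40 + 6·83 + 5·28 = 80 + 498 + 140 = 718 pt.

718 pt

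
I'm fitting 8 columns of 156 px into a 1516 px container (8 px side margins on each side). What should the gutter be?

Take off 16 px of margins, leaving 1500 px.
Columns use 1248 px, leaving 252 px across 7 gutters = 36 px each.

36 px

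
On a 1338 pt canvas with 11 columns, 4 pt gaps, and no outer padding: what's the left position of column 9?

11 columns + 10 gaps: 11c + 10·4 = 1338.
11c = 1338 − 40 = 1298, so c = 118 pt.
Before column 9: 8 columns + 8 gaps.
Offset = 8·(118 + 4) = 8·122 = 976 pt.

976 pt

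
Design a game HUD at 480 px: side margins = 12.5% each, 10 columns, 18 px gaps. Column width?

19.8 px

Each margin = 12.5% of 480 = 60 px; content = 480 − 2·60 = 360 px.
Subtracting 9 gaps of 18 leaves 198 for 10 columns, so c = 19.8 px.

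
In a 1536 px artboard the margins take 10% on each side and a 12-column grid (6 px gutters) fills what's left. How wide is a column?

96.9 px

Margins: 10% × 1536 = 153.6 px each, so content = 1536 − 307.2 = 1228.8 px.
1228.8 − 11·6 = 1162.8; ÷12 gives c = 96.9 px.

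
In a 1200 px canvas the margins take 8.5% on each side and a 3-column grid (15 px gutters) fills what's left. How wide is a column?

Each margin = 8.5% of 1200 = 102 px; content = 1200 − 2·102 = 996 px.
996 − 2·15 = 966; ÷3 gives c = 322 px.

322 px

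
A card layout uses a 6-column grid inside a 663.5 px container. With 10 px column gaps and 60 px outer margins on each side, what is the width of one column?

82.25 px

Take off 120 px of margins, leaving 543.5 px.
Subtracting 5 column gaps of 10 leaves 493.5 for 6 columns, so c = 82.25 px.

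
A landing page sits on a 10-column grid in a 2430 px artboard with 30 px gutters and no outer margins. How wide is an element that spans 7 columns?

1692 px

2430 − 9·30 = 2160; ÷10 gives c = 216 px.
Span of 7: 7·216 + 6·30 = 1512 + 180 = 1692 px.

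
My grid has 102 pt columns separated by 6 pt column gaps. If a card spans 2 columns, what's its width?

210 pt

2-column span = 2·102 + 1·6 = 210 pt.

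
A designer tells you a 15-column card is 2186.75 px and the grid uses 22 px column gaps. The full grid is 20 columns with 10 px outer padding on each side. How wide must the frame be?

Subtracting 14 column gaps of 22 leaves 1878.75 for 15 columns, so c = 125.25 px.
Frame = 2·10 + 20·125.25 + 19·22 = 20 + 2505 + 418 = 2943 px.

2943 px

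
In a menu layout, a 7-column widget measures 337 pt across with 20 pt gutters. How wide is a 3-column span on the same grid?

337 − 6·20 = 217; ÷7 gives c = 31 pt.
Span of 3: 3·31 + 2·20 = 93 + 40 = 133 pt.

133 pt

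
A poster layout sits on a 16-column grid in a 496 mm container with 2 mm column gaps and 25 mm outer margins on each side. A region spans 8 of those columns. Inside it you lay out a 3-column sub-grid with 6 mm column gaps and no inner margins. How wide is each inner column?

Outer content = 496 − 2·25 = 446 mm.
16 columns + 15 column gaps: 16c + 15·2 = 446.
16c = 446 − 30 = 416, so c = 26 mm.
8 columns plus 7 column gaps: 208 + 14 = 222 mm.
3d + 2·6 = 222 → 3d = 210 → d = 70 mm.

70 mm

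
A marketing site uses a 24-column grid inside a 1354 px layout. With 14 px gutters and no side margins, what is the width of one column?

24c + 23·14 = 1354 → 24c = 1032 → c = 43 px.

43 px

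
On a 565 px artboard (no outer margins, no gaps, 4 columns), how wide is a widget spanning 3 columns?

423.75 px

4c = 565 → c = 141.25 px.
3-column span = 3·141.25 = 423.75 px.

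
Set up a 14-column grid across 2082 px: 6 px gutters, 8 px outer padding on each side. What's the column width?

Subtract both margins: 2082 − 2·8 = 2066 px.
14 columns + 13 gutters: 14c + 13·6 = 2066.
14c = 2066 − 78 = 1988, so c = 142 px.

142 px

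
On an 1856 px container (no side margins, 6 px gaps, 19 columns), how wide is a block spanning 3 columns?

19 columns + 18 gaps: 19c + 18·6 = 1856.
19c = 1856 − 108 = 1748, so c = 92 px.
3 columns plus 2 gaps: 276 + 12 = 288 px.

288 px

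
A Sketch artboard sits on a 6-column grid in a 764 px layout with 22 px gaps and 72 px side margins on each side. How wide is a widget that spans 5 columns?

513 px

Content width = 764 − 2·72 = 620 px.
6c + 5·22 = 620 → 6c = 510 → c = 85 px.
Span of 5: 5·85 + 4·22 = 425 + 88 = 513 px.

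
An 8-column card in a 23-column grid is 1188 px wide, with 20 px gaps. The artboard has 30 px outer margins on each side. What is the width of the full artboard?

1188 − 7·20 = 1048; ÷8 gives c = 131 px.
Artboard = 2·30 + 23·131 + 22·20 = 60 + 3013 + 440 = 3513 px.

3513 px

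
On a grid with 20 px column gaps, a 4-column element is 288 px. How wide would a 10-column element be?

750 px

4 columns + 3 column gaps: 4c + 3·20 = 288.
4c = 288 − 60 = 228, so c = 57 px.
Span of 10: 10·57 + 9·20 = 570 + 180 = 750 px.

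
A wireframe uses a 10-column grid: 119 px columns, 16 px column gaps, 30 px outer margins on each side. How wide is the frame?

Frame = 2·30 + 10·119 + 9·16 = 60 + 1190 + 144 = 1394 px.

1394 px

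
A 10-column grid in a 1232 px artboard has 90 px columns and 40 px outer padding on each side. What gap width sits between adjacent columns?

28 px

Content width = 1232 − 2·40 = 1152 px.
10·90 + 9g = 1152 → 9g = 252 → g = 28 px.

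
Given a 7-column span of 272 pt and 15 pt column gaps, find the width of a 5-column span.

7c + 6·15 = 272 → 7c = 182 → c = 26 pt.
Span of 5: 5·26 + 4·15 = 130 + 60 = 190 pt.

190 pt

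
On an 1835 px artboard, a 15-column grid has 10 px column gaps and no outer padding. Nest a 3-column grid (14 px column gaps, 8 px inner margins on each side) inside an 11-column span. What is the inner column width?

Subtracting 14 column gaps of 10 leaves 1695 for 15 columns, so c = 113 px.
Span of 11: 11·113 + 10·10 = 1243 + 100 = 1343 px.
Inner content = 1343 − 2·8 = 1327 px.
3d + 2·14 = 1327 → 3d = 1299 → d = 433 px.

433 px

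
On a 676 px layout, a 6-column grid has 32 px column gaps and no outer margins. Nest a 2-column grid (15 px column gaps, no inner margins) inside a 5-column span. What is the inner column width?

6 columns + 5 column gaps: 6c + 5·32 = 676.
6c = 676 − 160 = 516, so c = 86 px.
5 columns plus 4 column gaps: 430 + 128 = 558 px.
Subtracting 1 column gap of 15 leaves 543 for 2 columns, so d = 271.5 px.

271.5 px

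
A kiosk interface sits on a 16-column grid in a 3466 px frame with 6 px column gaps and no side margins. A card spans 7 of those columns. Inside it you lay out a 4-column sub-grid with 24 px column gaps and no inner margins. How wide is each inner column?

360.25 px

Subtracting 15 column gaps of 6 leaves 3376 for 16 columns, so c = 211 px.
7 columns plus 6 column gaps: 1477 + 36 = 1513 px.
Subtracting 3 column gaps of 24 leaves 1441 for 4 columns, so d = 360.25 px.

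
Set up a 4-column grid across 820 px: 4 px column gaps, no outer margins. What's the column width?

820 − 3·4 = 808; ÷4 gives c = 202 px.

202 px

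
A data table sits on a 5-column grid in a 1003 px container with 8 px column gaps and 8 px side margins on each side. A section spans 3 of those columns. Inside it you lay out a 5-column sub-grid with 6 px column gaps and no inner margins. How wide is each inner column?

Take off 16 px of margins, leaving 987 px.
Subtracting 4 column gaps of 8 leaves 955 for 5 columns, so c = 191 px.
Span of 3: 3·191 + 2·8 = 573 + 16 = 589 px.
Subtracting 4 column gaps of 6 leaves 565 for 5 columns, so d = 113 px.

113 px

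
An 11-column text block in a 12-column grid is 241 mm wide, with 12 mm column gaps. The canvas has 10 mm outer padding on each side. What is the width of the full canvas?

284 mm

Subtracting 10 column gaps of 12 leaves 121 for 11 columns, so c = 11 mm.
Total width: 2·10 + 12·11 + 11·12 = 284 mm.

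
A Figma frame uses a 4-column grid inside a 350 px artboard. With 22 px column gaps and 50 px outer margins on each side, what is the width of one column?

46 px

Inside the margins: 350 − 100 = 250 px.
4 columns + 3 column gaps: 4c + 3·22 = 250.
4c = 250 − 66 = 184, so c = 46 px.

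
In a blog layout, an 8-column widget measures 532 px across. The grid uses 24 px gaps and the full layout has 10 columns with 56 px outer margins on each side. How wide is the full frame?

783 px

8c + 7·24 = 532 → 8c = 364 → c = 45.5 px.
Total width: 2·56 + 10·45.5 + 9·24 = 783 px.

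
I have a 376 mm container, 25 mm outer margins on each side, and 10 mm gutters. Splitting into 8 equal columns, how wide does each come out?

32 mm

Take off 50 mm of margins, leaving 326 mm.
8c + 7·10 = 326 → 8c = 256 → c = 32 mm.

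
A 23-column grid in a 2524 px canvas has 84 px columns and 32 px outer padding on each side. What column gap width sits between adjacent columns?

Subtract both margins: 2524 − 2·32 = 2460 px.
23 columns take 23·84 = 1932 px; remaining 528 splits into 22 column gaps.
g = 528 / 22 = 24 px.

24 px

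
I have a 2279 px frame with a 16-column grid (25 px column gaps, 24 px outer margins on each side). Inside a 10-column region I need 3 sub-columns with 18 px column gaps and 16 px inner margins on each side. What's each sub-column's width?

439 px

Take off 48 px of margins, leaving 2231 px.
16 columns + 15 column gaps: 16c + 15·25 = 2231.
16c = 2231 − 375 = 1856, so c = 116 px.
Span of 10: 10·116 + 9·25 = 1160 + 225 = 1385 px.
Inner content = 1385 − 2·16 = 1353 px.
1353 − 2·18 = 1317; ÷3 gives d = 439 px.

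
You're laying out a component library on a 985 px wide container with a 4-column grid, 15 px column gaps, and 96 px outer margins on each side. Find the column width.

187 px

Inside the margins: 985 − 192 = 793 px.
4c + 3·15 = 793 → 4c = 748 → c = 187 px.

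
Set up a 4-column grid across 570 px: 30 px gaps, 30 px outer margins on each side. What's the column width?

Inside the margins: 570 − 60 = 510 px.
4 columns + 3 gaps: 4c + 3·30 = 510.
4c = 510 − 90 = 420, so c = 105 px.

105 px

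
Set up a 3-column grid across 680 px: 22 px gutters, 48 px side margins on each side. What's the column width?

180 px

Inside the margins: 680 − 96 = 584 px.
Subtracting 2 gutters of 22 leaves 540 for 3 columns, so c = 180 px.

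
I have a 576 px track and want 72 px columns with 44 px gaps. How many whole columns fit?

5 columns

k columns need k·72 + (k−1)·44 = k·116 − 44.
k·116 − 44 ≤ 576 → k ≤ 620 / 116 ≈ 5.34, so k = 5.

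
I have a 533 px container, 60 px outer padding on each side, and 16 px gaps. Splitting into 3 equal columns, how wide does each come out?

127 px

Take off 120 px of margins, leaving 413 px.
413 − 2·16 = 381; ÷3 gives c = 127 px.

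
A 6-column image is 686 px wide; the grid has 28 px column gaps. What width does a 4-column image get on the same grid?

448 px

686 − 5·28 = 546; ÷6 gives c = 91 px.
Span of 4: 4·91 + 3·28 = 364 + 84 = 448 px.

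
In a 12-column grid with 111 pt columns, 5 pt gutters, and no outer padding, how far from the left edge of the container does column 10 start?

1044 pt

Before column 10: 9 columns + 9 gutters.
Offset = 9·(111 + 5) = 9·116 = 1044 pt.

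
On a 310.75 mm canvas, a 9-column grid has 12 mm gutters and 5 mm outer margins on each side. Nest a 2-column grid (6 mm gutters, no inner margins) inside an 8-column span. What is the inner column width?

130 mm

Outer content = 310.75 − 2·5 = 300.75 mm.
9c + 8·12 = 300.75 → 9c = 204.75 → c = 22.75 mm.
8-column span = 8·22.75 + 7·12 = 266 mm.
266 − 1·6 = 260; ÷2 gives d = 130 mm.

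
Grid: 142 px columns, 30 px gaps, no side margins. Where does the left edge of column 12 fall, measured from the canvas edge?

Each column+gutter stride is 172 px; with no margin, 11 of them is 1892 px.

1892 px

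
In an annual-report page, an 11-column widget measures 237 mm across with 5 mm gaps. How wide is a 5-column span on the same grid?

105 mm

11c + 10·5 = 237 → 11c = 187 → c = 17 mm.
5 columns plus 4 gaps: 85 + 20 = 105 mm.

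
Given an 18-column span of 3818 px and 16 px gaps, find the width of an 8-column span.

18c + 17·16 = 3818 → 18c = 3546 → c = 197 px.
Span of 8: 8·197 + 7·16 = 1576 + 112 = 1688 px.

1688 px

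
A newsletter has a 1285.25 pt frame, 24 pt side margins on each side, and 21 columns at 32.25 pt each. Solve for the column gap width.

28 pt

Subtract both margins: 1285.25 − 2·24 = 1237.25 pt.
21 columns take 21·32.25 = 677.25 pt; remaining 560 splits into 20 column gaps.
g = 560 / 20 = 28 pt.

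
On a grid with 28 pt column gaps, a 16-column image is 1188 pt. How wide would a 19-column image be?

1416 pt

16 columns + 15 column gaps: 16c + 15·28 = 1188.
16c = 1188 − 420 = 768, so c = 48 pt.
Span of 19: 19·48 + 18·28 = 912 + 504 = 1416 pt.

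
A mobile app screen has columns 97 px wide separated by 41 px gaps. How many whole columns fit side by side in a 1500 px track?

11 columns

11 columns: 11·97 + 10·41 = 1477 px ≤ 1500.
12 columns: 1615 px > 1500. So 11.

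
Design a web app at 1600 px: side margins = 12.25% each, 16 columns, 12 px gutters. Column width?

64.25 px

1600 × (1 − 2·12.25%) = 1600 × 75.5% = 1208 px for the columns.
16c + 15·12 = 1208 → 16c = 1028 → c = 64.25 px.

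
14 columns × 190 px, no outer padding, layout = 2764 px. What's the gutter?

8 px

14·190 + 13g = 2764 → 13g = 104 → g = 8 px.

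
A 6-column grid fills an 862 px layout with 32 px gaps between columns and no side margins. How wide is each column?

6c + 5·32 = 862 → 6c = 702 → c = 117 px.

117 px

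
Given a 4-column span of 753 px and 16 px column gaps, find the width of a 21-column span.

4021.25 px

753 − 3·16 = 705; ÷4 gives c = 176.25 px.
21-column span = 21·176.25 + 20·16 = 4021.25 px.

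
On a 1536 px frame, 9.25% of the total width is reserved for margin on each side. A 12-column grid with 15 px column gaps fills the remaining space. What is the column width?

Margins: 9.25% × 1536 = 142.08 px each, so content = 1536 − 284.16 = 1251.84 px.
12c + 11·15 = 1251.84 → 12c = 1086.84 → c = 90.57 px.

90.57 px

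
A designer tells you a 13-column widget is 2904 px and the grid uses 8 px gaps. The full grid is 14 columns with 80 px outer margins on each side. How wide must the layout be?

3288 px

2904 − 12·8 = 2808; ÷13 gives c = 216 px.
Total width: 2·80 + 14·216 + 13·8 = 3288 px.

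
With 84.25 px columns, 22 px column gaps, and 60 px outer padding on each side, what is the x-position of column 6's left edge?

591.25 px

Before column 6: the margin + 5 columns + 5 column gaps.
Offset = 60 + 5·(84.25 + 22) = 60 + 531.25 = 591.25 px.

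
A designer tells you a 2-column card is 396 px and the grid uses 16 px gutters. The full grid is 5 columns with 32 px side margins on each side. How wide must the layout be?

1078 px

Subtracting 1 gutter of 16 leaves 380 for 2 columns, so c = 190 px.
Layout = 2·32 + 5·190 + 4·16 = 64 + 950 + 64 = 1078 px.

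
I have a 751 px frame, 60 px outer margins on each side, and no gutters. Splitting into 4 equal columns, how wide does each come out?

Inside the margins: 751 − 120 = 631 px.
631 / 4 = 157.75 px per column.

157.75 px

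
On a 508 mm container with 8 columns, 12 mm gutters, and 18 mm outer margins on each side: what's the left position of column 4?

Content = 508 − 2·18 = 472 mm.
8 columns + 7 gutters: 8c + 7·12 = 472.
8c = 472 − 84 = 388, so c = 48.5 mm.
Before column 4: the margin + 3 columns + 3 gutters.
Offset = 18 + 3·(48.5 + 12) = 18 + 181.5 = 199.5 mm.

199.5 mm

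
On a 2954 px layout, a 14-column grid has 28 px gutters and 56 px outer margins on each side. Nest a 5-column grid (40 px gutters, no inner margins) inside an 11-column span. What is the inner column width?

413.4 px

Outer content = 2954 − 2·56 = 2842 px.
14 columns + 13 gutters: 14c + 13·28 = 2842.
14c = 2842 − 364 = 2478, so c = 177 px.
11-column span = 11·177 + 10·28 = 2227 px.
Subtracting 4 gutters of 40 leaves 2067 for 5 columns, so d = 413.4 px.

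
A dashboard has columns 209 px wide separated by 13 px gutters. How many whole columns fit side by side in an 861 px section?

Each extra column adds 209 + 13 = 222 px.
(861 + 13) / 222 = 3.94, so 3 columns fit.

3 columns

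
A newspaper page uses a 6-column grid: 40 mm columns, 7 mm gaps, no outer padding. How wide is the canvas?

275 mm

Canvas = 6·40 + 5·7 = 240 + 35 = 275 mm.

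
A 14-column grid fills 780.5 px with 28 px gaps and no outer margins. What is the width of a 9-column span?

491.75 px

14c + 13·28 = 780.5 → 14c = 416.5 → c = 29.75 px.
Span of 9: 9·29.75 + 8·28 = 267.75 + 224 = 491.75 px.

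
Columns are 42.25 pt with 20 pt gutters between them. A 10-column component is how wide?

Span of 10: 10·42.25 + 9·20 = 422.5 + 180 = 602.5 pt.

602.5 pt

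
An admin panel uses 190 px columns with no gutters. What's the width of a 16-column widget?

16-column span = 16·190 = 3040 px.

3040 px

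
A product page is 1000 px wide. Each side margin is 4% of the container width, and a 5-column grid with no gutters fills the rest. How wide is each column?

184 px

Margins: 4% × 1000 = 40 px each, so content = 1000 − 80 = 920 px.
With no gutters, each column is 920/5 = 184 px.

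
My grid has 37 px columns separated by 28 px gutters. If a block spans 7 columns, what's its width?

427 px

7-column span = 7·37 + 6·28 = 427 px.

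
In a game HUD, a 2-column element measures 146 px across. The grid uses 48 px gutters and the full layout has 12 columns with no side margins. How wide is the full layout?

1116 px

146 − 1·48 = 98; ÷2 gives c = 49 px.
Total width: 12·49 + 11·48 = 1116 px.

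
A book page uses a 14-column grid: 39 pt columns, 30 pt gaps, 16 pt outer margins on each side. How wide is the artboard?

968 pt

Artboard = 2·16 + 14·39 + 13·30 = 32 + 546 + 390 = 968 pt.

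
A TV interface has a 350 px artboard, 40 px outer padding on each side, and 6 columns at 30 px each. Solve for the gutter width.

18 px

Take off 80 px of margins, leaving 270 px.
Columns use 180 px, leaving 90 px across 5 gutters = 18 px each.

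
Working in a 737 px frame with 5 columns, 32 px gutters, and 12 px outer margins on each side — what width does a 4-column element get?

564 px

Subtract both margins: 737 − 2·12 = 713 px.
Subtracting 4 gutters of 32 leaves 585 for 5 columns, so c = 117 px.
4-column span = 4·117 + 3·32 = 564 px.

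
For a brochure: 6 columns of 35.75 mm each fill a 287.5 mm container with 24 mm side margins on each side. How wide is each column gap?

5 mm

Inside the margins: 287.5 − 48 = 239.5 mm.
Columns use 214.5 mm, leaving 25 mm across 5 column gaps = 5 mm each.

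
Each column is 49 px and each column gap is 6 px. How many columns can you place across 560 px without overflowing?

10 columns

Each extra column adds 49 + 6 = 55 px.
(560 + 6) / 55 = 10.29, so 10 columns fit.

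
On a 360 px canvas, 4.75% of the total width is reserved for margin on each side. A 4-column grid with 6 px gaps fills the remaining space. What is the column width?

Margins: 4.75% × 360 = 17.1 px each, so content = 360 − 34.2 = 325.8 px.
4 columns + 3 gaps: 4c + 3·6 = 325.8.
4c = 325.8 − 18 = 307.8, so c = 76.95 px.

76.95 px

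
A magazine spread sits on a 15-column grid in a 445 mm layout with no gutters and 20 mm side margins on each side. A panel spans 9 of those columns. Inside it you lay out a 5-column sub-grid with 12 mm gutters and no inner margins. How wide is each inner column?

Outer content = 445 − 2·20 = 405 mm.
15c = 405 → c = 27 mm.
9-column span = 9·27 = 243 mm.
5 columns + 4 gutters: 5d + 4·12 = 243.
5d = 243 − 48 = 195, so d = 39 mm.

39 mm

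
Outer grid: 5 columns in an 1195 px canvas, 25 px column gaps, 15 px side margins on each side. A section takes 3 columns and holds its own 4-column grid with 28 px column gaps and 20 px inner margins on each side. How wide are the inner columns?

Inside the margins: 1195 − 30 = 1165 px.
Subtracting 4 column gaps of 25 leaves 1065 for 5 columns, so c = 213 px.
Span of 3: 3·213 + 2·25 = 639 + 50 = 689 px.
Inner content = 689 − 2·20 = 649 px.
4 columns + 3 column gaps: 4d + 3·28 = 649.
4d = 649 − 84 = 565, so d = 141.25 px.

141.25 px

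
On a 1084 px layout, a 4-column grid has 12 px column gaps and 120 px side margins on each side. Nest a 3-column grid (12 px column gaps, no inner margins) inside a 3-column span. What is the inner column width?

Subtract both margins: 1084 − 2·120 = 844 px.
Subtracting 3 column gaps of 12 leaves 808 for 4 columns, so c = 202 px.
3-column span = 3·202 + 2·12 = 630 px.
3d + 2·12 = 630 → 3d = 606 → d = 202 px.

202 px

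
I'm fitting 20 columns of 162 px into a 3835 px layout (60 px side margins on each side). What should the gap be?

25 px

Inside the margins: 3835 − 120 = 3715 px.
20 columns take 20·162 = 3240 px; remaining 475 splits into 19 gaps.
g = 475 / 19 = 25 px.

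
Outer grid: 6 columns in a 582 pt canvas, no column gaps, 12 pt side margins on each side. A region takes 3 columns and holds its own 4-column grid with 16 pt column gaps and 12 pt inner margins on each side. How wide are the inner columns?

51.75 pt

Outer content = 582 − 2·12 = 558 pt.
558 / 6 = 93 pt per column.
3-column span = 3·93 = 279 pt.
Inner content = 279 − 2·12 = 255 pt.
Subtracting 3 column gaps of 16 leaves 207 for 4 columns, so d = 51.75 pt.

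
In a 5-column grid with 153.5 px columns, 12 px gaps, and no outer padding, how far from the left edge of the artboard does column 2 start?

165.5 px

No margin, so column 2 starts at 1·(column + gutter) = 1·165.5 = 165.5 px.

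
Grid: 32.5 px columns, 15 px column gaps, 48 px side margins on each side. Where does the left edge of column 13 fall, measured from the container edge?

Column 13 starts at margin + 12·(column + gutter) = 48 + 12·47.5 = 618 px.

618 px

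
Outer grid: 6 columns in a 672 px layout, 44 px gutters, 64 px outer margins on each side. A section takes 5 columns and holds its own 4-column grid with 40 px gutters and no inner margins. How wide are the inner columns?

81.5 px

Take off 128 px of margins, leaving 544 px.
544 − 5·44 = 324; ÷6 gives c = 54 px.
Span of 5: 5·54 + 4·44 = 270 + 176 = 446 px.
446 − 3·40 = 326; ÷4 gives d = 81.5 px.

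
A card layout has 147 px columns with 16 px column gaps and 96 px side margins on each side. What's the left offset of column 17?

2704 px

Each column+gutter stride is 163 px; 16 of them past the 96 px margin is 96 + 2608 = 2704 px.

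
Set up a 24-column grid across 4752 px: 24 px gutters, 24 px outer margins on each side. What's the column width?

173 px

Content width = 4752 − 2·24 = 4704 px.
Subtracting 23 gutters of 24 leaves 4152 for 24 columns, so c = 173 px.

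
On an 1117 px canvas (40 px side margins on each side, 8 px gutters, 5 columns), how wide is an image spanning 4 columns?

828 px

Subtract both margins: 1117 − 2·40 = 1037 px.
Subtracting 4 gutters of 8 leaves 1005 for 5 columns, so c = 201 px.
4 columns plus 3 gutters: 804 + 24 = 828 px.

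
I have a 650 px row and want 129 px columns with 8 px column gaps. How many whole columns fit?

4 columns

k columns need k·129 + (k−1)·8 = k·137 − 8.
k·137 − 8 ≤ 650 → k ≤ 658 / 137 ≈ 4.80, so k = 4.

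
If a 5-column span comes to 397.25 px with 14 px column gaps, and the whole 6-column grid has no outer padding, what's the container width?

479.5 px

Subtracting 4 column gaps of 14 leaves 341.25 for 5 columns, so c = 68.25 px.
Total width: 6·68.25 + 5·14 = 479.5 px.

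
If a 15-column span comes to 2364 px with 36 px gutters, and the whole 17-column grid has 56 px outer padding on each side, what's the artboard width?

15c + 14·36 = 2364 → 15c = 1860 → c = 124 px.
Artboard = 2·56 + 17·124 + 16·36 = 112 + 2108 + 576 = 2796 px.

2796 px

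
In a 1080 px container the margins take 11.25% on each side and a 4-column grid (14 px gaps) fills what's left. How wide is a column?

Margins: 11.25% × 1080 = 121.5 px each, so content = 1080 − 243 = 837 px.
837 − 3·14 = 795; ÷4 gives c = 198.75 px.

198.75 px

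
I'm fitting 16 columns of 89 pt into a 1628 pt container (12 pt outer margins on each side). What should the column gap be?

Content width = 1628 − 2·12 = 1604 pt.
16 columns take 16·89 = 1424 pt; remaining 180 splits into 15 column gaps.
g = 180 / 15 = 12 pt.

12 pt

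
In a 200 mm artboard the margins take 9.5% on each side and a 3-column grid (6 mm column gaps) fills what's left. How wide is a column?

50 mm

Each margin = 9.5% of 200 = 19 mm; content = 200 − 2·19 = 162 mm.
3c + 2·6 = 162 → 3c = 150 → c = 50 mm.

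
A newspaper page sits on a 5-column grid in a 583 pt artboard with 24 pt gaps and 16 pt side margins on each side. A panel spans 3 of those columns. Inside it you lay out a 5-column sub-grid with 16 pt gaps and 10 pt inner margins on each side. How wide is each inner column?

Take off 32 pt of margins, leaving 551 pt.
551 − 4·24 = 455; ÷5 gives c = 91 pt.
3 columns plus 2 gaps: 273 + 48 = 321 pt.
Inner content = 321 − 2·10 = 301 pt.
301 − 4·16 = 237; ÷5 gives d = 47.4 pt.

47.4 pt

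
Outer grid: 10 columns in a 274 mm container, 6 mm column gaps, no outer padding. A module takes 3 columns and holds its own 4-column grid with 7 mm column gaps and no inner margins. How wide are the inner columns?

274 − 9·6 = 220; ÷10 gives c = 22 mm.
3 columns plus 2 column gaps: 66 + 12 = 78 mm.
4d + 3·7 = 78 → 4d = 57 → d = 14.25 mm.

14.25 mm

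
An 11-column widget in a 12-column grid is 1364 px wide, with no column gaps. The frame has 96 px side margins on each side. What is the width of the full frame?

1364 / 11 = 124 px per column.
Total width: 2·96 + 12·124 = 1680 px.

1680 px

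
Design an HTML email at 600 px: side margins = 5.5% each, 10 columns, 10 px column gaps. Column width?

44.4 px

Each margin = 5.5% of 600 = 33 px; content = 600 − 2·33 = 534 px.
534 − 9·10 = 444; ÷10 gives c = 44.4 px.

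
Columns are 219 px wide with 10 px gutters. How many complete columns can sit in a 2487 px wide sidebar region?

k columns need k·219 + (k−1)·10 = k·229 − 10.
k·229 − 10 ≤ 2487 → k ≤ 2497 / 229 ≈ 10.90, so k = 10.

10 columns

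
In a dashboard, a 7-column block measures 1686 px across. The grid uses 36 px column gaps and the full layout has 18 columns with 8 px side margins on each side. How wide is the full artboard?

4408 px

Subtracting 6 column gaps of 36 leaves 1470 for 7 columns, so c = 210 px.
Total width: 2·8 + 18·210 + 17·36 = 4408 px.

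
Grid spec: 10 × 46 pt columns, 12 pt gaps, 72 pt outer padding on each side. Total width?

Total width: 2·72 + 10·46 + 9·12 = 712 pt.

712 pt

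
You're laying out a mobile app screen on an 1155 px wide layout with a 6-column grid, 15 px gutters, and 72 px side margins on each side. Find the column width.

156 px

Take off 144 px of margins, leaving 1011 px.
6c + 5·15 = 1011 → 6c = 936 → c = 156 px.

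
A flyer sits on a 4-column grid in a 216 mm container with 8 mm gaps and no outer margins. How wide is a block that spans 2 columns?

216 − 3·8 = 192; ÷4 gives c = 48 mm.
Span of 2: 2·48 + 1·8 = 96 + 8 = 104 mm.

104 mm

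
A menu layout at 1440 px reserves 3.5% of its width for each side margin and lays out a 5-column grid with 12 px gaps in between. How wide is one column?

258.24 px

Margins: 3.5% × 1440 = 50.4 px each, so content = 1440 − 100.8 = 1339.2 px.
Subtracting 4 gaps of 12 leaves 1291.2 for 5 columns, so c = 258.24 px.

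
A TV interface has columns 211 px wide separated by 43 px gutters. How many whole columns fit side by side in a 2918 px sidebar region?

11 columns

Each extra column adds 211 + 43 = 254 px.
(2918 + 43) / 254 = 11.66, so 11 columns fit.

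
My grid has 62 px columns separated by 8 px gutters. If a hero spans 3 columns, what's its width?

3 columns plus 2 gutters: 186 + 16 = 202 px.

202 px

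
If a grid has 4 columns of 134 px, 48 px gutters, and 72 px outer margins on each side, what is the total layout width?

824 px

Adding margins, columns and gutters: 144 + 536 + 144 = 824 px.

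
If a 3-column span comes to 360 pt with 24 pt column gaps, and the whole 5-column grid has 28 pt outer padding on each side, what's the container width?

3c + 2·24 = 360 → 3c = 312 → c = 104 pt.
Total width: 2·28 + 5·104 + 4·24 = 672 pt.

672 pt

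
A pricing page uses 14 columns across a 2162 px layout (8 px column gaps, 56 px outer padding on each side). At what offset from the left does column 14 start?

Content = 2162 − 2·56 = 2050 px.
14c + 13·8 = 2050 → 14c = 1946 → c = 139 px.
Column 14 starts at margin + 13·(column + gutter) = 56 + 13·147 = 1967 px.

1967 px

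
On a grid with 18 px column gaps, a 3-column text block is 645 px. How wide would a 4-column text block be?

866 px

645 − 2·18 = 609; ÷3 gives c = 203 px.
Span of 4: 4·203 + 3·18 = 812 + 54 = 866 px.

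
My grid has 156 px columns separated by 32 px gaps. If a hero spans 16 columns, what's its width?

16-column span = 16·156 + 15·32 = 2976 px.

2976 px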